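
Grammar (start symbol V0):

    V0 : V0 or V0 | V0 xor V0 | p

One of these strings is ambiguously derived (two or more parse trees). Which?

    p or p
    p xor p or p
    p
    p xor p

p or p: 1 tree
p xor p or p: 2 trees
p: 1 tree
p xor p: 1 tree

p xor p or p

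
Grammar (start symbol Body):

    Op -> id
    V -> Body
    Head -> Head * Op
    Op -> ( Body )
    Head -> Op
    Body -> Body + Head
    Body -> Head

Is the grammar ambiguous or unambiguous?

Only Body, Head, Op are reachable from Body; ignoring the rest: The grammar is stratified — Body handles '+' (left-recursive), Head handles '*', Op atoms. Each operator has a fixed associativity and precedence level, so every string has one parse.

Unambiguous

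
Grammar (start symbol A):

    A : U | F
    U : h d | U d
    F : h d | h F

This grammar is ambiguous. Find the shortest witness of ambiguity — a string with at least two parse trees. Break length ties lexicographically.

h d

length 2: h d has 2 parse trees

Two derivations of h d:
  A ⇒ U ⇒ h d
  A ⇒ F ⇒ h d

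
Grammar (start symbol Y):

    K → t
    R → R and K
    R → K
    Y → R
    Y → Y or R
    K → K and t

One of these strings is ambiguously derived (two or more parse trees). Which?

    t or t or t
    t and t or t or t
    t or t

t or t or t: 1 tree
t and t or t or t: 2 trees
t or t: 1 tree

t and t or t or t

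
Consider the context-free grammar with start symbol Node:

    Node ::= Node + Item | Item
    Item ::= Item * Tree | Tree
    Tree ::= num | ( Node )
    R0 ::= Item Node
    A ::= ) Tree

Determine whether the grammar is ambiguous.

Only Node, Item, Tree are reachable from Node; ignoring the rest: Node → Node + Item | Item  ;  Item → Item * Tree | Tree  — a left-associative chain with Tree at the bottom. Each string factors uniquely by precedence.

Unambiguous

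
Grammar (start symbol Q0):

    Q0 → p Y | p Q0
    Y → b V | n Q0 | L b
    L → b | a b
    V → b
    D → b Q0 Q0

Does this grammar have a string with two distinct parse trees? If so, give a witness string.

Witness: p b b

Derivation 1: Q0 ⇒ p Y ⇒ p b V ⇒ p b b
Derivation 2: Q0 ⇒ p Y ⇒ p L b ⇒ p b b

Two distinct leftmost derivations for the same string.

Ambiguous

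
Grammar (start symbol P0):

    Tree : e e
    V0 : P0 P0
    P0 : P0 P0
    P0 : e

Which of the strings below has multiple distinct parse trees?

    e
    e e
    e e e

e: 1 tree
e e: 1 tree
e e e: 2 trees

e e e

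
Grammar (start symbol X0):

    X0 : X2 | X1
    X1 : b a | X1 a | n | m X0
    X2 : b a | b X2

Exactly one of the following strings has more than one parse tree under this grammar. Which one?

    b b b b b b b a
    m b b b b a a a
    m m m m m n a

m m m m m n a

b b b b b b b a: 1 tree
m b b b b a a a: 1 tree
m m m m m n a: 6 trees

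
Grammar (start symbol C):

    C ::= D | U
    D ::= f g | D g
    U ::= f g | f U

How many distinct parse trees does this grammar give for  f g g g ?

Parse trees for f g g g:
  [C [D [D [D f g] g] g]]

1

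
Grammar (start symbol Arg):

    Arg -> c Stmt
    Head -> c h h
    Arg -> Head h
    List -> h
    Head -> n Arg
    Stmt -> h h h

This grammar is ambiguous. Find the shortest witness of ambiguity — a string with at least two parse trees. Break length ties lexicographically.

c h h h

length 4: c h h h has 2 parse trees

Two derivations of c h h h:
  Arg ⇒ c Stmt ⇒ c h h h
  Arg ⇒ Head h ⇒ c h h h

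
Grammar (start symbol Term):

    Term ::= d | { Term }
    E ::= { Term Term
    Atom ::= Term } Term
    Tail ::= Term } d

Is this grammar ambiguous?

Only Term is reachable from Term; ignoring the rest: L(Term) is { openⁿ atom closeⁿ : n ≥ 0 }. The bracket depth fixes n, and the derivation is forced at every step.

Unambiguous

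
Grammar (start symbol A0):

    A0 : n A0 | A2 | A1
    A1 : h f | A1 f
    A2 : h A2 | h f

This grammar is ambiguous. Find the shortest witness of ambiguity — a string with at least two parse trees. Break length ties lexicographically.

length 2: h f has 2 parse trees

Two derivations of h f:
  A0 ⇒ A2 ⇒ h f
  A0 ⇒ A1 ⇒ h f

h f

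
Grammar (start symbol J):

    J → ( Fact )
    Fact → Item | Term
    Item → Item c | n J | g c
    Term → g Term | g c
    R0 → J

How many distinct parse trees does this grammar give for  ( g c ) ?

Parse trees for ( g c ):
  [J ( [Fact [Item g c]] )]
  [J ( [Fact [Term g c]] )]

2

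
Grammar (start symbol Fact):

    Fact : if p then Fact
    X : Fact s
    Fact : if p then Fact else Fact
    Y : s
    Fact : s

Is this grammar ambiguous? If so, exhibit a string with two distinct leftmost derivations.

Ambiguous

Witness: if p then if p then s else s

Derivation 1: Fact ⇒ if p then Fact ⇒ if p then if p then Fact else Fact ⇒ if p then if p then s else Fact ⇒ if p then if p then s else s
Derivation 2: Fact ⇒ if p then Fact else Fact ⇒ if p then if p then Fact else Fact ⇒ if p then if p then s else Fact ⇒ if p then if p then s else s

Two distinct leftmost derivations for the same string.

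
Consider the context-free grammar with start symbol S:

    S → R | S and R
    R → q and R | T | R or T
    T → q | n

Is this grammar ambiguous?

Ambiguous

Witness: q and n

Derivation 1: S ⇒ R ⇒ q and R ⇒ q and T ⇒ q and n
Derivation 2: S ⇒ S and R ⇒ R and R ⇒ T and R ⇒ q and R ⇒ q and T ⇒ q and n

Two distinct leftmost derivations for the same string.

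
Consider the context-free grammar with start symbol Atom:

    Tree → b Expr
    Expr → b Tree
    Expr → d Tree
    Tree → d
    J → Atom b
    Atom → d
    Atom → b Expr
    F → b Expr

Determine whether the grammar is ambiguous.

(J, F are unreachable from Atom, so their rules don't affect L(Atom).) Each reachable nonterminal has at most one production per leading terminal, and all productions are right-linear; the derivation is determined token-by-token.

Unambiguous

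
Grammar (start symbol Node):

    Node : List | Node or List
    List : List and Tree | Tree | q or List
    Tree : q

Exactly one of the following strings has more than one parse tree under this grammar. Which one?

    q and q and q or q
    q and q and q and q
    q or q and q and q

q or q and q and q

q and q and q or q: 1 tree
q and q and q and q: 1 tree
q or q and q and q: 4 trees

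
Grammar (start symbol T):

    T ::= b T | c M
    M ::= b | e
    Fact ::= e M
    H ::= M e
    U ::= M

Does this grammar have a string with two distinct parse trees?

Unambiguous

Only T, M are reachable from T; ignoring the rest: Each reachable nonterminal has at most one production per leading terminal, and all productions are right-linear; the derivation is determined token-by-token.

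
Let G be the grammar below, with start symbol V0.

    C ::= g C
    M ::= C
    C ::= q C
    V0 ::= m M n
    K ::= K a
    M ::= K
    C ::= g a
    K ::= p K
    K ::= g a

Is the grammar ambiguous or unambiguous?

Witness: m g a n

Derivation 1: V0 ⇒ m M n ⇒ m C n ⇒ m g a n
Derivation 2: V0 ⇒ m M n ⇒ m K n ⇒ m g a n

Two distinct leftmost derivations for the same string.

Ambiguous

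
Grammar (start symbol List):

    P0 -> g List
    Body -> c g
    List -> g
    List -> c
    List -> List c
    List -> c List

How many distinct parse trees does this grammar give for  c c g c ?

Parse trees for c c g c:
  [List [List c [List c [List g]]] c]
  [List c [List [List c [List g]] c]]
  [List c [List c [List [List g] c]]]

3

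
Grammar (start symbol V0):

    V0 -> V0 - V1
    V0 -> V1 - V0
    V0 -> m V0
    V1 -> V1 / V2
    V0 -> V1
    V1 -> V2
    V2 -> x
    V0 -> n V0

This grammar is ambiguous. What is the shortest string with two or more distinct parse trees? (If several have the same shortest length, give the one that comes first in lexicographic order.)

length 1: no string has ≥2 trees
length 2: no string has ≥2 trees
length 3: x - x has 2 parse trees

Two derivations of x - x:
  V0 ⇒ V0 - V1 ⇒ V1 - V1 ⇒ V2 - V1 ⇒ x - V1 ⇒ x - V2 ⇒ x - x
  V0 ⇒ V1 - V0 ⇒ V2 - V0 ⇒ x - V0 ⇒ x - V1 ⇒ x - V2 ⇒ x - x

x - x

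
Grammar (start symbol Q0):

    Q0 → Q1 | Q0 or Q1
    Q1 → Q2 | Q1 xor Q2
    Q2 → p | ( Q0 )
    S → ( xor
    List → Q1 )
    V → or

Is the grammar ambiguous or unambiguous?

(S, List, V are unreachable from Q0, so their rules don't affect L(Q0).) The grammar is stratified — Q0 handles 'or' (left-recursive), Q1 handles 'xor', Q2 atoms. Each operator has a fixed associativity and precedence level, so every string has one parse.

Unambiguous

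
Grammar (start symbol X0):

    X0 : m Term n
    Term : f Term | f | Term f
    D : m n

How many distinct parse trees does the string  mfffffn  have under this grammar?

16

Parse trees for mfffffn (showing first 6 of 16):
  [X0 m [Term f [Term f [Term f [Term f [Term f]]]]] n]
  [X0 m [Term f [Term f [Term f [Term [Term f] f]]]] n]
  [X0 m [Term f [Term f [Term [Term f [Term f]] f]]] n]
  [X0 m [Term f [Term f [Term [Term [Term f] f] f]]] n]
  [X0 m [Term f [Term [Term f [Term f [Term f]]] f]] n]
  [X0 m [Term f [Term [Term f [Term [Term f] f]] f]] n]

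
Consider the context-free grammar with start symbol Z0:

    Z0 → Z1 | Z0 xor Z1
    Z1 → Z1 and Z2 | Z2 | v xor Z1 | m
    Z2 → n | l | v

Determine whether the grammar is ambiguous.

Witness: v xor l

Derivation 1: Z0 ⇒ Z1 ⇒ v xor Z1 ⇒ v xor Z2 ⇒ v xor l
Derivation 2: Z0 ⇒ Z0 xor Z1 ⇒ Z1 xor Z1 ⇒ Z2 xor Z1 ⇒ v xor Z1 ⇒ v xor Z2 ⇒ v xor l

Two distinct leftmost derivations for the same string.

Ambiguous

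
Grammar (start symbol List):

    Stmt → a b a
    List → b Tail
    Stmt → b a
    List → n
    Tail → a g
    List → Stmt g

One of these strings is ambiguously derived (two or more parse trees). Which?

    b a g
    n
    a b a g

b a g: 2 trees
n: 1 tree
a b a g: 1 tree

b a g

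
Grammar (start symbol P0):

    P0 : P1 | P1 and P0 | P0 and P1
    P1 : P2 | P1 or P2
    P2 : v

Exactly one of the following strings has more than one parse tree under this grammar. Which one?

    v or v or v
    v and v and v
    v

v or v or v: 1 tree
v and v and v: 4 trees
v: 1 tree

v and v and v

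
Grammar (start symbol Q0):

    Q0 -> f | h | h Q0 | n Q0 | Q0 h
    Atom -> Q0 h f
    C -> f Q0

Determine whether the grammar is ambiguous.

Ambiguous

Witness: h h

Derivation 1: Q0 ⇒ h Q0 ⇒ h h
Derivation 2: Q0 ⇒ Q0 h ⇒ h h

Two distinct leftmost derivations for the same string.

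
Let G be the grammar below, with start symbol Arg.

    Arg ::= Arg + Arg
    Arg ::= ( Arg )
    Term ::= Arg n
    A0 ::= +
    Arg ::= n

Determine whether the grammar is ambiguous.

Ambiguous

Witness: n + n + n

Derivation 1: Arg ⇒ Arg + Arg ⇒ Arg + Arg + Arg ⇒ n + Arg + Arg ⇒ n + n + Arg ⇒ n + n + n
Derivation 2: Arg ⇒ Arg + Arg ⇒ n + Arg ⇒ n + Arg + Arg ⇒ n + n + Arg ⇒ n + n + n

Two distinct leftmost derivations for the same string.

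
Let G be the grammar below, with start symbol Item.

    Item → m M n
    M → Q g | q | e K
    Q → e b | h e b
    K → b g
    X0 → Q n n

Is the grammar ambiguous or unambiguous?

Witness: m e b g n

Derivation 1: Item ⇒ m M n ⇒ m Q g n ⇒ m e b g n
Derivation 2: Item ⇒ m M n ⇒ m e K n ⇒ m e b g n

Two distinct leftmost derivations for the same string.

Ambiguous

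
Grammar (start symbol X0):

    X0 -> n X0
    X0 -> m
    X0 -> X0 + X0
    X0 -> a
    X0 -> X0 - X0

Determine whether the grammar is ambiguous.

Witness: n a + a

Derivation 1: X0 ⇒ n X0 ⇒ n X0 + X0 ⇒ n a + X0 ⇒ n a + a
Derivation 2: X0 ⇒ X0 + X0 ⇒ n X0 + X0 ⇒ n a + X0 ⇒ n a + a

Two distinct leftmost derivations for the same string.

Ambiguous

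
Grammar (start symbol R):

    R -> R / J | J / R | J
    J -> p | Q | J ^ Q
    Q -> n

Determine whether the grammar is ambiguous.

Witness: n / n

Derivation 1: R ⇒ R / J ⇒ J / J ⇒ Q / J ⇒ n / J ⇒ n / Q ⇒ n / n
Derivation 2: R ⇒ J / R ⇒ Q / R ⇒ n / R ⇒ n / J ⇒ n / Q ⇒ n / n

Two distinct leftmost derivations for the same string.

Ambiguous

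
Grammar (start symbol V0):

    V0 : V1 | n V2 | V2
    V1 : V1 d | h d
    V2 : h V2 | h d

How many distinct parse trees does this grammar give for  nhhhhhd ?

Parse trees for nhhhhhd:
  [V0 n [V2 h [V2 h [V2 h [V2 h [V2 h d]]]]]]

1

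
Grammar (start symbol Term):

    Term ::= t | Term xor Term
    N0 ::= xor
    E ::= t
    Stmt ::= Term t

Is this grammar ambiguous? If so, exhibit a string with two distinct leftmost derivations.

Witness: t xor t xor t

Derivation 1: Term ⇒ Term xor Term ⇒ t xor Term ⇒ t xor Term xor Term ⇒ t xor t xor Term ⇒ t xor t xor t
Derivation 2: Term ⇒ Term xor Term ⇒ Term xor Term xor Term ⇒ t xor Term xor Term ⇒ t xor t xor Term ⇒ t xor t xor t

Two distinct leftmost derivations for the same string.

Ambiguous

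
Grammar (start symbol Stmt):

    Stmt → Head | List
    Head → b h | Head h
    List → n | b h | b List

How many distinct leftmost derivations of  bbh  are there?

1

Parse trees for bbh:
  [Stmt [List b [List b h]]]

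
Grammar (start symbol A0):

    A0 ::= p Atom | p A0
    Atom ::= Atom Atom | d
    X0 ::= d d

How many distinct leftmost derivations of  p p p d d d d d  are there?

14

Parse trees for p p p d d d d d (showing first 6 of 14):
  [A0 p [A0 p [A0 p [Atom [Atom d] [Atom [Atom d] [Atom [Atom d] [Atom [Atom d] [Atom d]]]]]]]]
  [A0 p [A0 p [A0 p [Atom [Atom d] [Atom [Atom d] [Atom [Atom [Atom d] [Atom d]] [Atom d]]]]]]]
  [A0 p [A0 p [A0 p [Atom [Atom d] [Atom [Atom [Atom d] [Atom d]] [Atom [Atom d] [Atom d]]]]]]]
  [A0 p [A0 p [A0 p [Atom [Atom d] [Atom [Atom [Atom d] [Atom [Atom d] [Atom d]]] [Atom d]]]]]]
  [A0 p [A0 p [A0 p [Atom [Atom d] [Atom [Atom [Atom [Atom d] [Atom d]] [Atom d]] [Atom d]]]]]]
  [A0 p [A0 p [A0 p [Atom [Atom [Atom d] [Atom d]] [Atom [Atom d] [Atom [Atom d] [Atom d]]]]]]]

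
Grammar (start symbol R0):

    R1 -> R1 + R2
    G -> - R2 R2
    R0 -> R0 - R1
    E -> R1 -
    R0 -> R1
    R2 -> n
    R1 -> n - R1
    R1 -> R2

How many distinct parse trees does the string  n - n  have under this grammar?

2

Parse trees for n - n:
  [R0 [R0 [R1 [R2 n]]] - [R1 [R2 n]]]
  [R0 [R1 n - [R1 [R2 n]]]]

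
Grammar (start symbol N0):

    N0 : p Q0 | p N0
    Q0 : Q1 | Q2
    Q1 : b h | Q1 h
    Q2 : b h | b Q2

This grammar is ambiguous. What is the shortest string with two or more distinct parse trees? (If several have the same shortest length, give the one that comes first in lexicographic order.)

p b h

length 3: p b h has 2 parse trees

Two derivations of p b h:
  N0 ⇒ p Q0 ⇒ p Q1 ⇒ p b h
  N0 ⇒ p Q0 ⇒ p Q2 ⇒ p b h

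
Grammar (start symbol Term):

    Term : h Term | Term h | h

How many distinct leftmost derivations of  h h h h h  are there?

16

Parse trees for h h h h h (showing first 6 of 16):
  [Term h [Term h [Term h [Term h [Term h]]]]]
  [Term h [Term h [Term h [Term [Term h] h]]]]
  [Term h [Term h [Term [Term h [Term h]] h]]]
  [Term h [Term h [Term [Term [Term h] h] h]]]
  [Term h [Term [Term h [Term h [Term h]]] h]]
  [Term h [Term [Term h [Term [Term h] h]] h]]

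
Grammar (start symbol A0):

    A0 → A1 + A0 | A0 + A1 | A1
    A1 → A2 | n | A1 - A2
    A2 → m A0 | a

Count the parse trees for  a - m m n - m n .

Parse trees for a - m m n - m n:
  [A0 [A1 [A1 [A2 a]] - [A2 m [A0 [A1 [A2 m [A0 [A1 [A1 n] - [A2 m [A0 [A1 n]]]]]]]]]]]
  [A0 [A1 [A1 [A2 a]] - [A2 m [A0 [A1 [A1 [A2 m [A0 [A1 n]]]] - [A2 m [A0 [A1 n]]]]]]]]
  [A0 [A1 [A1 [A1 [A2 a]] - [A2 m [A0 [A1 [A2 m [A0 [A1 n]]]]]]] - [A2 m [A0 [A1 n]]]]]

3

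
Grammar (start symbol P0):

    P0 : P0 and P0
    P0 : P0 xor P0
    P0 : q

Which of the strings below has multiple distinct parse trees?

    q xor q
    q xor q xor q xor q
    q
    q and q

q xor q xor q xor q

q xor q: 1 tree
q xor q xor q xor q: 5 trees
q: 1 tree
q and q: 1 tree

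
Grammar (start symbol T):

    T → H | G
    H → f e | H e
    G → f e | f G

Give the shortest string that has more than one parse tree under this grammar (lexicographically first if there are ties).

f e

length 2: f e has 2 parse trees

Two derivations of f e:
  T ⇒ H ⇒ f e
  T ⇒ G ⇒ f e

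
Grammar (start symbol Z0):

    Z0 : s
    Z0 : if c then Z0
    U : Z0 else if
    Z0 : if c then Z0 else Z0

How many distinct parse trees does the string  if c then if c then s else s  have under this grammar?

2

Parse trees for if c then if c then s else s:
  [Z0 if c then [Z0 if c then [Z0 s] else [Z0 s]]]
  [Z0 if c then [Z0 if c then [Z0 s]] else [Z0 s]]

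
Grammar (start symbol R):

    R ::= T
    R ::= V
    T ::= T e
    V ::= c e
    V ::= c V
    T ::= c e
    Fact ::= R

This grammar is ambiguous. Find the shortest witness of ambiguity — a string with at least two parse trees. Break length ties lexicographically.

c e

length 2: c e has 2 parse trees

Two derivations of c e:
  R ⇒ T ⇒ c e
  R ⇒ V ⇒ c e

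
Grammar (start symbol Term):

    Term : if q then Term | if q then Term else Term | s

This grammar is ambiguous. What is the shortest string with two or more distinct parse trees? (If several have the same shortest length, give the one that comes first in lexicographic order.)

length 1: no string has ≥2 trees
length 4: no string has ≥2 trees
length 6: no string has ≥2 trees
length 7: no string has ≥2 trees
length 9: if q then if q then s else s has 2 parse trees

Two derivations of if q then if q then s else s:
  Term ⇒ if q then Term ⇒ if q then if q then Term else Term ⇒ if q then if q then s else Term ⇒ if q then if q then s else s
  Term ⇒ if q then Term else Term ⇒ if q then if q then Term else Term ⇒ if q then if q then s else Term ⇒ if q then if q then s else s

if q then if q then s else s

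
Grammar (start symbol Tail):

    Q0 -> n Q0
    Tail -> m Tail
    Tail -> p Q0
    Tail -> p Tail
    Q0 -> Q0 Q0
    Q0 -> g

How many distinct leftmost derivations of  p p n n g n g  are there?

Parse trees for p p n n g n g:
  [Tail p [Tail p [Q0 n [Q0 n [Q0 [Q0 g] [Q0 n [Q0 g]]]]]]]
  [Tail p [Tail p [Q0 n [Q0 [Q0 n [Q0 g]] [Q0 n [Q0 g]]]]]]
  [Tail p [Tail p [Q0 [Q0 n [Q0 n [Q0 g]]] [Q0 n [Q0 g]]]]]

3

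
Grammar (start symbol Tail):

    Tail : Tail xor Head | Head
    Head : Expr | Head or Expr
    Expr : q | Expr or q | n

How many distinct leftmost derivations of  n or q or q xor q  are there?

4

Parse trees for n or q or q xor q:
  [Tail [Tail [Head [Expr [Expr [Expr n] or q] or q]]] xor [Head [Expr q]]]
  [Tail [Tail [Head [Head [Expr n]] or [Expr [Expr q] or q]]] xor [Head [Expr q]]]
  [Tail [Tail [Head [Head [Expr [Expr n] or q]] or [Expr q]]] xor [Head [Expr q]]]
  [Tail [Tail [Head [Head [Head [Expr n]] or [Expr q]] or [Expr q]]] xor [Head [Expr q]]]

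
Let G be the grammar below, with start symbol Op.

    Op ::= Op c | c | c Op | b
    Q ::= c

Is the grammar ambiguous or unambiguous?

Witness: c c

Derivation 1: Op ⇒ Op c ⇒ c c
Derivation 2: Op ⇒ c Op ⇒ c c

Two distinct leftmost derivations for the same string.

Ambiguous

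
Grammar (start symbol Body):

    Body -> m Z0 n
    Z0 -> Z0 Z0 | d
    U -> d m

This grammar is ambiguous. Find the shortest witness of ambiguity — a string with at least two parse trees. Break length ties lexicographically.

length 3: no string has ≥2 trees
length 4: no string has ≥2 trees
length 5: m d d d n has 2 parse trees

Two derivations of m d d d n:
  Body ⇒ m Z0 n ⇒ m Z0 Z0 n ⇒ m Z0 Z0 Z0 n ⇒ m d Z0 Z0 n ⇒ m d d Z0 n ⇒ m d d d n
  Body ⇒ m Z0 n ⇒ m Z0 Z0 n ⇒ m d Z0 n ⇒ m d Z0 Z0 n ⇒ m d d Z0 n ⇒ m d d d n

m d d d n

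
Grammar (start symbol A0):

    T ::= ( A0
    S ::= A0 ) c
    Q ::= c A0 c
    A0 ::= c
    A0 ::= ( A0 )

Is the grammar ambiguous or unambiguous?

Unambiguous

(Q, T, S are unreachable from A0, so their rules don't affect L(A0).) L(A0) is { openⁿ atom closeⁿ : n ≥ 0 }. The bracket depth fixes n, and the derivation is forced at every step.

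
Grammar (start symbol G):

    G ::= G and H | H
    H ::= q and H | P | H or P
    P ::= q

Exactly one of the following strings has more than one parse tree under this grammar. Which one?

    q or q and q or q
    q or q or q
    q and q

q and q

q or q and q or q: 1 tree
q or q or q: 1 tree
q and q: 2 trees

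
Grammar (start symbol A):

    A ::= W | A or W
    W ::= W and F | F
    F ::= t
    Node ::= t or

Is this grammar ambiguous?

(Node is unreachable from A, so its rules don't affect L(A).) The grammar is stratified — A handles 'or' (left-recursive), W handles 'and', F atoms. Each operator has a fixed associativity and precedence level, so every string has one parse.

Unambiguous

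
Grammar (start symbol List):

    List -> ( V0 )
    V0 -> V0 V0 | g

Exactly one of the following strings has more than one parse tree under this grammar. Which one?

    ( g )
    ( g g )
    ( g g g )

( g g g )

( g ): 1 tree
( g g ): 1 tree
( g g g ): 2 trees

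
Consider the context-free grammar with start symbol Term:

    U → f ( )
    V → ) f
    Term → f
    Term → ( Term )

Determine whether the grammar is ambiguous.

Only Term is reachable from Term; ignoring the rest: Each string is a nest of matched brackets around a single atom. An opening bracket forces the recursive rule; an atom forces the base rule.

Unambiguous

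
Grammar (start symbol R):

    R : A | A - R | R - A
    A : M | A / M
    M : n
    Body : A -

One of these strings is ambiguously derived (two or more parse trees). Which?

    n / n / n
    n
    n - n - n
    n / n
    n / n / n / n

n / n / n: 1 tree
n: 1 tree
n - n - n: 4 trees
n / n: 1 tree
n / n / n / n: 1 tree

n - n - n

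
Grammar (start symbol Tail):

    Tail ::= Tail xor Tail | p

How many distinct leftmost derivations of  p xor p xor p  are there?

2

Parse trees for p xor p xor p:
  [Tail [Tail p] xor [Tail [Tail p] xor [Tail p]]]
  [Tail [Tail [Tail p] xor [Tail p]] xor [Tail p]]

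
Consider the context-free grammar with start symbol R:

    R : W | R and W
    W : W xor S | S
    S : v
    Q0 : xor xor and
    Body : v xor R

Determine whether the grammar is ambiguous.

Unambiguous

(Q0, Body are unreachable from R, so their rules don't affect L(R).) R → R and W | W  ;  W → W xor S | S  — a left-associative chain with S at the bottom. Each string factors uniquely by precedence.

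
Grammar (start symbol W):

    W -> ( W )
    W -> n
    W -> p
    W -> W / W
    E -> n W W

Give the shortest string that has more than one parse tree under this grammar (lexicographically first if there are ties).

length 1: no string has ≥2 trees
length 3: no string has ≥2 trees
length 5: n / n / n has 2 parse trees

Two derivations of n / n / n:
  W ⇒ W / W ⇒ n / W ⇒ n / W / W ⇒ n / n / W ⇒ n / n / n
  W ⇒ W / W ⇒ W / W / W ⇒ n / W / W ⇒ n / n / W ⇒ n / n / n

n / n / n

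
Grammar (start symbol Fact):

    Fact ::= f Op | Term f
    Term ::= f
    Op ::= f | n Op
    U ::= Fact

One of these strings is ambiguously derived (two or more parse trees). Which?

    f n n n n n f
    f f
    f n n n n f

f f

f n n n n n f: 1 tree
f f: 2 trees
f n n n n f: 1 tree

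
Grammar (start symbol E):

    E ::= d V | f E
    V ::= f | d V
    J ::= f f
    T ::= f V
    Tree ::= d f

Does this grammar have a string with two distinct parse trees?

(J, T, Tree are unreachable from E, so their rules don't affect L(E).) The reachable rules are right-linear with at most one rule per (nonterminal, next-terminal) pair. Each input token forces the next rule, so parsing is deterministic.

Unambiguous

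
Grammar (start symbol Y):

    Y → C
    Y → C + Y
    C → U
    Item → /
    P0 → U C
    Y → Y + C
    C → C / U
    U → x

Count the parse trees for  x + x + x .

4

Parse trees for x + x + x:
  [Y [C [U x]] + [Y [C [U x]] + [Y [C [U x]]]]]
  [Y [C [U x]] + [Y [Y [C [U x]]] + [C [U x]]]]
  [Y [Y [C [U x]] + [Y [C [U x]]]] + [C [U x]]]
  [Y [Y [Y [C [U x]]] + [C [U x]]] + [C [U x]]]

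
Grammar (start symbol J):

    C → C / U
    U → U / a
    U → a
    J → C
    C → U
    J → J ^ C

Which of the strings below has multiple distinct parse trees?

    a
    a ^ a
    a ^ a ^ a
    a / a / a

a: 1 tree
a ^ a: 1 tree
a ^ a ^ a: 1 tree
a / a / a: 4 trees

a / a / a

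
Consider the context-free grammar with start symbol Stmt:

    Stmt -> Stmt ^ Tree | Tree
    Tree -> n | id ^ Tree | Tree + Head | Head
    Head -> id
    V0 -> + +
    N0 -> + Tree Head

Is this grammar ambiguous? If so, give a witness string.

Ambiguous

Witness: id ^ id

Derivation 1: Stmt ⇒ Stmt ^ Tree ⇒ Tree ^ Tree ⇒ Head ^ Tree ⇒ id ^ Tree ⇒ id ^ Head ⇒ id ^ id
Derivation 2: Stmt ⇒ Tree ⇒ id ^ Tree ⇒ id ^ Head ⇒ id ^ id

Two distinct leftmost derivations for the same string.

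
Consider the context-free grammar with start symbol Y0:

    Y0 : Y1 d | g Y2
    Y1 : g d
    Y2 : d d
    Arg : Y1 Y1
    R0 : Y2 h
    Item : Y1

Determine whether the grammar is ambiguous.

Witness: g d d

Derivation 1: Y0 ⇒ Y1 d ⇒ g d d
Derivation 2: Y0 ⇒ g Y2 ⇒ g d d

Two distinct leftmost derivations for the same string.

Ambiguous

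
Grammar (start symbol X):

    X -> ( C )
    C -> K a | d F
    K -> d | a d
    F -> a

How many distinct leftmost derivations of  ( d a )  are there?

Parse trees for ( d a ):
  [X ( [C [K d] a] )]
  [X ( [C d [F a]] )]

2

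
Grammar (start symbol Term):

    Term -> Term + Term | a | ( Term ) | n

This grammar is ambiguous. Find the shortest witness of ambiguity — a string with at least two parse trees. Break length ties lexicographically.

length 1: no string has ≥2 trees
length 3: no string has ≥2 trees
length 5: a + a + a has 2 parse trees

Two derivations of a + a + a:
  Term ⇒ Term + Term ⇒ Term + Term + Term ⇒ a + Term + Term ⇒ a + a + Term ⇒ a + a + a
  Term ⇒ Term + Term ⇒ a + Term ⇒ a + Term + Term ⇒ a + a + Term ⇒ a + a + a

a + a + a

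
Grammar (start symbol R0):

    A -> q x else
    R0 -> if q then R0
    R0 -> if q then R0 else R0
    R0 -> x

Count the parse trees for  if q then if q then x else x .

2

Parse trees for if q then if q then x else x:
  [R0 if q then [R0 if q then [R0 x] else [R0 x]]]
  [R0 if q then [R0 if q then [R0 x]] else [R0 x]]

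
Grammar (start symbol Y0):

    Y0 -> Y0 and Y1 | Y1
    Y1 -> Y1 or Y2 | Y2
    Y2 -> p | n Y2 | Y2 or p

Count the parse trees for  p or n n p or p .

4

Parse trees for p or n n p or p:
  [Y0 [Y1 [Y1 [Y2 p]] or [Y2 n [Y2 n [Y2 [Y2 p] or p]]]]]
  [Y0 [Y1 [Y1 [Y2 p]] or [Y2 n [Y2 [Y2 n [Y2 p]] or p]]]]
  [Y0 [Y1 [Y1 [Y2 p]] or [Y2 [Y2 n [Y2 n [Y2 p]]] or p]]]
  [Y0 [Y1 [Y1 [Y1 [Y2 p]] or [Y2 n [Y2 n [Y2 p]]]] or [Y2 p]]]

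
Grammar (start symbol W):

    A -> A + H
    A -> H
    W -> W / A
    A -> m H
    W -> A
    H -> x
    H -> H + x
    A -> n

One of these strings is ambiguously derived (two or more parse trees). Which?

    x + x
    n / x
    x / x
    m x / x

x + x: 2 trees
n / x: 1 tree
x / x: 1 tree
m x / x: 1 tree

x + x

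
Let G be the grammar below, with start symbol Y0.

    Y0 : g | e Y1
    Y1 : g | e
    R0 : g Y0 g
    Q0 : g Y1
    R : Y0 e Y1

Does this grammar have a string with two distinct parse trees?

Only Y0, Y1 are reachable from Y0; ignoring the rest: Restricted to the reachable nonterminals, every rule has the form A → t or A → t B, and no two rules for the same A share a first terminal. The grammar encodes a DFA — one run per string.

Unambiguous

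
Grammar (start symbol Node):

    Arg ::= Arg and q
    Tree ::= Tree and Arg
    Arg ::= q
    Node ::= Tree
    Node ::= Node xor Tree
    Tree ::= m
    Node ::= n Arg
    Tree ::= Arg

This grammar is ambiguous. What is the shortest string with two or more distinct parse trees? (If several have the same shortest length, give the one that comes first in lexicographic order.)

length 1: no string has ≥2 trees
length 2: no string has ≥2 trees
length 3: q and q has 2 parse trees

Two derivations of q and q:
  Node ⇒ Tree ⇒ Tree and Arg ⇒ Arg and Arg ⇒ q and Arg ⇒ q and q
  Node ⇒ Tree ⇒ Arg ⇒ Arg and q ⇒ q and q

q and q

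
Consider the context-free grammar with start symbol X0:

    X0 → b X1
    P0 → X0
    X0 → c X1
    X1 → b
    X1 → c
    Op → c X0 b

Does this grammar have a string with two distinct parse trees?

Only X0, X1 are reachable from X0; ignoring the rest: Restricted to the reachable nonterminals, every rule has the form A → t or A → t B, and no two rules for the same A share a first terminal. The grammar encodes a DFA — one run per string.

Unambiguous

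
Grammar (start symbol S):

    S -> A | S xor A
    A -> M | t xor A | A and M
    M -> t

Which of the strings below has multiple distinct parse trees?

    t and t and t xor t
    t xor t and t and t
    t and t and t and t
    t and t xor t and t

t xor t and t and t

t and t and t xor t: 1 tree
t xor t and t and t: 4 trees
t and t and t and t: 1 tree
t and t xor t and t: 1 tree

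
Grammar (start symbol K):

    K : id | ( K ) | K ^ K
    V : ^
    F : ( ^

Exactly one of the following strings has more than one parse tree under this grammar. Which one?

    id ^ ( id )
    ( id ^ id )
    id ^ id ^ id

id ^ ( id ): 1 tree
( id ^ id ): 1 tree
id ^ id ^ id: 2 trees

id ^ id ^ id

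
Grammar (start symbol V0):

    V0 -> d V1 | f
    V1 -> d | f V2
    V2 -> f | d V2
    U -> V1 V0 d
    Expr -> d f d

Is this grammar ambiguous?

Unambiguous

(U, Expr are unreachable from V0, so their rules don't affect L(V0).) Restricted to the reachable nonterminals, every rule has the form A → t or A → t B, and no two rules for the same A share a first terminal. The grammar encodes a DFA — one run per string.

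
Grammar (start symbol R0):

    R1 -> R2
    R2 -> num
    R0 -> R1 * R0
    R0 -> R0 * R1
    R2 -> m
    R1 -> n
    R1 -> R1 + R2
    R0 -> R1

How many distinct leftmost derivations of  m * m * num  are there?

4

Parse trees for m * m * num:
  [R0 [R1 [R2 m]] * [R0 [R1 [R2 m]] * [R0 [R1 [R2 num]]]]]
  [R0 [R1 [R2 m]] * [R0 [R0 [R1 [R2 m]]] * [R1 [R2 num]]]]
  [R0 [R0 [R1 [R2 m]] * [R0 [R1 [R2 m]]]] * [R1 [R2 num]]]
  [R0 [R0 [R0 [R1 [R2 m]]] * [R1 [R2 m]]] * [R1 [R2 num]]]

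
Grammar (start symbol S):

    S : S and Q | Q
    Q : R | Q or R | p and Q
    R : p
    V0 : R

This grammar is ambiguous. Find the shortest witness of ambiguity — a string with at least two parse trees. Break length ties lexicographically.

p and p

length 1: no string has ≥2 trees
length 3: p and p has 2 parse trees

Two derivations of p and p:
  S ⇒ S and Q ⇒ Q and Q ⇒ R and Q ⇒ p and Q ⇒ p and R ⇒ p and p
  S ⇒ Q ⇒ p and Q ⇒ p and R ⇒ p and p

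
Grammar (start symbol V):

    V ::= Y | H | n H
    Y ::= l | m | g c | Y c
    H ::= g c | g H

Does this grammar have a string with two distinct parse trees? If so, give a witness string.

Ambiguous

Witness: g c

Derivation 1: V ⇒ Y ⇒ g c
Derivation 2: V ⇒ H ⇒ g c

Two distinct leftmost derivations for the same string.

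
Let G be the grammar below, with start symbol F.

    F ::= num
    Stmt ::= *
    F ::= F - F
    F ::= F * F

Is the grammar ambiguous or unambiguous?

Ambiguous

Witness: num * num * num

Derivation 1: F ⇒ F * F ⇒ num * F ⇒ num * F * F ⇒ num * num * F ⇒ num * num * num
Derivation 2: F ⇒ F * F ⇒ F * F * F ⇒ num * F * F ⇒ num * num * F ⇒ num * num * num

Two distinct leftmost derivations for the same string.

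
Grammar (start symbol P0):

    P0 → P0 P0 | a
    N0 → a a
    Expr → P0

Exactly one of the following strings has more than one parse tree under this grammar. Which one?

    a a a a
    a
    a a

a a a a

a a a a: 5 trees
a: 1 tree
a a: 1 tree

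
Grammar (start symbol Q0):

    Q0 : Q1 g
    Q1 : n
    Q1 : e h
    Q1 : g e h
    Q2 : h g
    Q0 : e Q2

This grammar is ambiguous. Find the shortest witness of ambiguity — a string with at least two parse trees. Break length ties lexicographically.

length 2: no string has ≥2 trees
length 3: e h g has 2 parse trees

Two derivations of e h g:
  Q0 ⇒ Q1 g ⇒ e h g
  Q0 ⇒ e Q2 ⇒ e h g

e h g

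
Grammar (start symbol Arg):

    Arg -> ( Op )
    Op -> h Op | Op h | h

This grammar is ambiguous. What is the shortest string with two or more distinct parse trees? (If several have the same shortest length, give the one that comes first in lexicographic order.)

length 3: no string has ≥2 trees
length 4: ( h h ) has 2 parse trees

Two derivations of ( h h ):
  Arg ⇒ ( Op ) ⇒ ( h Op ) ⇒ ( h h )
  Arg ⇒ ( Op ) ⇒ ( Op h ) ⇒ ( h h )

( h h )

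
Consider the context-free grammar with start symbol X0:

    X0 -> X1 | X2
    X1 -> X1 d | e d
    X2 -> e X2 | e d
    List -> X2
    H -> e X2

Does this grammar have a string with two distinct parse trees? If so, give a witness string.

Ambiguous

Witness: e d

Derivation 1: X0 ⇒ X1 ⇒ e d
Derivation 2: X0 ⇒ X2 ⇒ e d

Two distinct leftmost derivations for the same string.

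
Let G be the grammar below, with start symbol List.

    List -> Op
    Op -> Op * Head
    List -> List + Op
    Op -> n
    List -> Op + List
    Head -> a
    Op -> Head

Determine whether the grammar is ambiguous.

Ambiguous

Witness: a + a

Derivation 1: List ⇒ List + Op ⇒ Op + Op ⇒ Head + Op ⇒ a + Op ⇒ a + Head ⇒ a + a
Derivation 2: List ⇒ Op + List ⇒ Head + List ⇒ a + List ⇒ a + Op ⇒ a + Head ⇒ a + a

Two distinct leftmost derivations for the same string.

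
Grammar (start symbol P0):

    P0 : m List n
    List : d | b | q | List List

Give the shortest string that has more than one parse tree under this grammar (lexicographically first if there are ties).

length 3: no string has ≥2 trees
length 4: no string has ≥2 trees
length 5: m b b b n has 2 parse trees

Two derivations of m b b b n:
  P0 ⇒ m List n ⇒ m List List n ⇒ m b List n ⇒ m b List List n ⇒ m b b List n ⇒ m b b b n
  P0 ⇒ m List n ⇒ m List List n ⇒ m List List List n ⇒ m b List List n ⇒ m b b List n ⇒ m b b b n

m b b b n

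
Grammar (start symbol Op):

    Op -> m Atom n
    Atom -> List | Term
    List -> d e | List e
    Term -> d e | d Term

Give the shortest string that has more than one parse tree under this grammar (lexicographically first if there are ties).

m d e n

length 4: m d e n has 2 parse trees

Two derivations of m d e n:
  Op ⇒ m Atom n ⇒ m List n ⇒ m d e n
  Op ⇒ m Atom n ⇒ m Term n ⇒ m d e n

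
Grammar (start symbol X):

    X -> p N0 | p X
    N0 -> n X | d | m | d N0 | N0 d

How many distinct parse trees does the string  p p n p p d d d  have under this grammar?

7

Parse trees for p p n p p d d d:
  [X p [X p [N0 n [X p [X p [N0 d [N0 d [N0 d]]]]]]]]
  [X p [X p [N0 n [X p [X p [N0 d [N0 [N0 d] d]]]]]]]
  [X p [X p [N0 n [X p [X p [N0 [N0 d [N0 d]] d]]]]]]
  [X p [X p [N0 n [X p [X p [N0 [N0 [N0 d] d] d]]]]]]
  [X p [X p [N0 [N0 n [X p [X p [N0 d [N0 d]]]]] d]]]
  [X p [X p [N0 [N0 n [X p [X p [N0 [N0 d] d]]]] d]]]
  [X p [X p [N0 [N0 [N0 n [X p [X p [N0 d]]]] d] d]]]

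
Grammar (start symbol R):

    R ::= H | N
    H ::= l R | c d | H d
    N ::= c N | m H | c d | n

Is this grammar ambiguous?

Witness: c d

Derivation 1: R ⇒ H ⇒ c d
Derivation 2: R ⇒ N ⇒ c d

Two distinct leftmost derivations for the same string.

Ambiguous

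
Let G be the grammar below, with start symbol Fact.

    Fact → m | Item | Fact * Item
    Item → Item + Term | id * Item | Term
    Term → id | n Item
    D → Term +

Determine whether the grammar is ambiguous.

Witness: id * id

Derivation 1: Fact ⇒ Item ⇒ id * Item ⇒ id * Term ⇒ id * id
Derivation 2: Fact ⇒ Fact * Item ⇒ Item * Item ⇒ Term * Item ⇒ id * Item ⇒ id * Term ⇒ id * id

Two distinct leftmost derivations for the same string.

Ambiguous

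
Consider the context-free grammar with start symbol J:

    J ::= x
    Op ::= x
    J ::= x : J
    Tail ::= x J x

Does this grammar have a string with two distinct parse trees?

Unambiguous

Only J is reachable from J; ignoring the rest: Right-recursive list with a separator: after each atom, whether the separator follows determines the rule. One parse per string.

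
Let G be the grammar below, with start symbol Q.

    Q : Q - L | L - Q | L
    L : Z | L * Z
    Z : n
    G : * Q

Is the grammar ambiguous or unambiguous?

Ambiguous

Witness: n - n

Derivation 1: Q ⇒ Q - L ⇒ L - L ⇒ Z - L ⇒ n - L ⇒ n - Z ⇒ n - n
Derivation 2: Q ⇒ L - Q ⇒ Z - Q ⇒ n - Q ⇒ n - L ⇒ n - Z ⇒ n - n

Two distinct leftmost derivations for the same string.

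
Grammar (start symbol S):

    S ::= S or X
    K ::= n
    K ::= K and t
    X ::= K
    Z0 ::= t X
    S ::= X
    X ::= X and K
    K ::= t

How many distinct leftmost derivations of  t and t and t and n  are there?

Parse trees for t and t and t and n:
  [S [X [X [K [K [K t] and t] and t]] and [K n]]]
  [S [X [X [X [K t]] and [K [K t] and t]] and [K n]]]
  [S [X [X [X [K [K t] and t]] and [K t]] and [K n]]]
  [S [X [X [X [X [K t]] and [K t]] and [K t]] and [K n]]]

4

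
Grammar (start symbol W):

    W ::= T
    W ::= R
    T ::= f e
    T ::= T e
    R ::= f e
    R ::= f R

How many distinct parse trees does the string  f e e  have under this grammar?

Parse trees for f e e:
  [W [T [T f e] e]]

1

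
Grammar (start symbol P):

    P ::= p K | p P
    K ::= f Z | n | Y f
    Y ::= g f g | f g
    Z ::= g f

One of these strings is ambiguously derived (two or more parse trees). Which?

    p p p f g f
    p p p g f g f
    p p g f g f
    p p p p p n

p p p f g f

p p p f g f: 2 trees
p p p g f g f: 1 tree
p p g f g f: 1 tree
p p p p p n: 1 tree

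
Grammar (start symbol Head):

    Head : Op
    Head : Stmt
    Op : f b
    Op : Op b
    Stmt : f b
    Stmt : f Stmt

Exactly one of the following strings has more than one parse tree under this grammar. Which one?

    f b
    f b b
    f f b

f b

f b: 2 trees
f b b: 1 tree
f f b: 1 tree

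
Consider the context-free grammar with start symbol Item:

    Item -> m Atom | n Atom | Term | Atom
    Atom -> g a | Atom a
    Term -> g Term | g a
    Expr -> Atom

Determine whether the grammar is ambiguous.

Ambiguous

Witness: g a

Derivation 1: Item ⇒ Term ⇒ g a
Derivation 2: Item ⇒ Atom ⇒ g a

Two distinct leftmost derivations for the same string.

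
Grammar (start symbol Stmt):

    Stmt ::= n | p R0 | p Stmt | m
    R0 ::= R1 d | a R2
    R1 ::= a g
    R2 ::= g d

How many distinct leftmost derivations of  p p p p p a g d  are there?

Parse trees for p p p p p a g d:
  [Stmt p [Stmt p [Stmt p [Stmt p [Stmt p [R0 [R1 a g] d]]]]]]
  [Stmt p [Stmt p [Stmt p [Stmt p [Stmt p [R0 a [R2 g d]]]]]]]

2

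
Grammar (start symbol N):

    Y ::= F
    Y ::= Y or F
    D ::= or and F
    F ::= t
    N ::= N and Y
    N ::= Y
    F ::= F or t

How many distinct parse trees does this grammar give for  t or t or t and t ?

4

Parse trees for t or t or t and t:
  [N [N [Y [F [F [F t] or t] or t]]] and [Y [F t]]]
  [N [N [Y [Y [F t]] or [F [F t] or t]]] and [Y [F t]]]
  [N [N [Y [Y [F [F t] or t]] or [F t]]] and [Y [F t]]]
  [N [N [Y [Y [Y [F t]] or [F t]] or [F t]]] and [Y [F t]]]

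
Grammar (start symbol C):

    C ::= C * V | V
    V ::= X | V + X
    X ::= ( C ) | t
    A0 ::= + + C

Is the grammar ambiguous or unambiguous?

Unambiguous

Only C, V, X are reachable from C; ignoring the rest: C → C * V | V  ;  V → V + X | X  — a left-associative chain with X at the bottom. Each string factors uniquely by precedence.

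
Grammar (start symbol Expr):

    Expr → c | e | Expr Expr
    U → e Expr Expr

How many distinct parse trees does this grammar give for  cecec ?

Parse trees for cecec (showing first 6 of 14):
  [Expr [Expr c] [Expr [Expr e] [Expr [Expr c] [Expr [Expr e] [Expr c]]]]]
  [Expr [Expr c] [Expr [Expr e] [Expr [Expr [Expr c] [Expr e]] [Expr c]]]]
  [Expr [Expr c] [Expr [Expr [Expr e] [Expr c]] [Expr [Expr e] [Expr c]]]]
  [Expr [Expr c] [Expr [Expr [Expr e] [Expr [Expr c] [Expr e]]] [Expr c]]]
  [Expr [Expr c] [Expr [Expr [Expr [Expr e] [Expr c]] [Expr e]] [Expr c]]]
  [Expr [Expr [Expr c] [Expr e]] [Expr [Expr c] [Expr [Expr e] [Expr c]]]]

14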